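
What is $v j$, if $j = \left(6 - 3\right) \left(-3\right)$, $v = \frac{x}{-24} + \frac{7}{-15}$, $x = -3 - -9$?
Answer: $\frac{129}{20} \approx 6.45$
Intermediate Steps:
$x = 6$ ($x = -3 + 9 = 6$)
$v = - \frac{43}{60}$ ($v = \frac{6}{-24} + \frac{7}{-15} = 6 \left(- \frac{1}{24}\right) + 7 \left(- \frac{1}{15}\right) = - \frac{1}{4} - \frac{7}{15} = - \frac{43}{60} \approx -0.71667$)
$j = -9$ ($j = 3 \left(-3\right) = -9$)
$v j = \left(- \frac{43}{60}\right) \left(-9\right) = \frac{129}{20}$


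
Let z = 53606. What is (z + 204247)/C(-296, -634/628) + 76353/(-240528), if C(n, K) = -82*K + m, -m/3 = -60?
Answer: 3244708642189/3307821232 ≈ 980.92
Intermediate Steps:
m = 180 (m = -3*(-60) = 180)
C(n, K) = 180 - 82*K (C(n, K) = -82*K + 180 = 180 - 82*K)
(z + 204247)/C(-296, -634/628) + 76353/(-240528) = (53606 + 204247)/(180 - (-51988)/628) + 76353/(-240528) = 257853/(180 - (-51988)/628) + 76353*(-1/240528) = 257853/(180 - 82*(-317/314)) - 25451/80176 = 257853/(180 + 12997/157) - 25451/80176 = 257853/(41257/157) - 25451/80176 = 257853*(157/41257) - 25451/80176 = 40482921/41257 - 25451/80176 = 3244708642189/3307821232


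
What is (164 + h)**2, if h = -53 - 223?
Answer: 12544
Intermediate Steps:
h = -276
(164 + h)**2 = (164 - 276)**2 = (-112)**2 = 12544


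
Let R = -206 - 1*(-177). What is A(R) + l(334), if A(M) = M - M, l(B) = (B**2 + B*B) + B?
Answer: 223446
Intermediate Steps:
R = -29 (R = -206 + 177 = -29)
l(B) = B + 2*B**2 (l(B) = (B**2 + B**2) + B = 2*B**2 + B = B + 2*B**2)
A(M) = 0
A(R) + l(334) = 0 + 334*(1 + 2*334) = 0 + 334*(1 + 668) = 0 + 334*669 = 0 + 223446 = 223446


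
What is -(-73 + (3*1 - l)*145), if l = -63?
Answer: -9497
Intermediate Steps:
-(-73 + (3*1 - l)*145) = -(-73 + (3*1 - 1*(-63))*145) = -(-73 + (3 + 63)*145) = -(-73 + 66*145) = -(-73 + 9570) = -1*9497 = -9497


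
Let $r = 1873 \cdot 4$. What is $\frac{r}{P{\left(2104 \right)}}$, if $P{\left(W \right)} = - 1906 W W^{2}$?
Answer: $- \frac{1873}{4438130941696} \approx -4.2202 \cdot 10^{-10}$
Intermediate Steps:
$r = 7492$
$P{\left(W \right)} = - 1906 W^{3}$
$\frac{r}{P{\left(2104 \right)}} = \frac{7492}{\left(-1906\right) 2104^{3}} = \frac{7492}{\left(-1906\right) 9314020864} = \frac{7492}{-17752523766784} = 7492 \left(- \frac{1}{17752523766784}\right) = - \frac{1873}{4438130941696}$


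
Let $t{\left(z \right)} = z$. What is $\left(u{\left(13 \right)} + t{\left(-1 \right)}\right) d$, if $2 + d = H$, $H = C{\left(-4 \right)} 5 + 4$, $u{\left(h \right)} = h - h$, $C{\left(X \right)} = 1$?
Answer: $-7$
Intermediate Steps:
$u{\left(h \right)} = 0$
$H = 9$ ($H = 1 \cdot 5 + 4 = 5 + 4 = 9$)
$d = 7$ ($d = -2 + 9 = 7$)
$\left(u{\left(13 \right)} + t{\left(-1 \right)}\right) d = \left(0 - 1\right) 7 = \left(-1\right) 7 = -7$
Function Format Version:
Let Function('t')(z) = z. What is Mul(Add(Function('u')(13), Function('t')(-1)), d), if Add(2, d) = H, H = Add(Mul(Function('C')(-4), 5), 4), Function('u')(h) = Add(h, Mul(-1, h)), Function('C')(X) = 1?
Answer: -7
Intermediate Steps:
Function('u')(h) = 0
H = 9 (H = Add(Mul(1, 5), 4) = Add(5, 4) = 9)
d = 7 (d = Add(-2, 9) = 7)
Mul(Add(Function('u')(13), Function('t')(-1)), d) = Mul(Add(0, -1), 7) = Mul(-1, 7) = -7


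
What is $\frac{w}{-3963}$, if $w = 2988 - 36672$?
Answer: $\frac{11228}{1321} \approx 8.4996$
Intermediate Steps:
$w = -33684$
$\frac{w}{-3963} = - \frac{33684}{-3963} = \left(-33684\right) \left(- \frac{1}{3963}\right) = \frac{11228}{1321}$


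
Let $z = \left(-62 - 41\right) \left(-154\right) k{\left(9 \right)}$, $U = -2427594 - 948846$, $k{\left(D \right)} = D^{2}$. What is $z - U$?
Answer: $4661262$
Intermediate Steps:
$U = -3376440$
$z = 1284822$ ($z = \left(-62 - 41\right) \left(-154\right) 9^{2} = \left(-103\right) \left(-154\right) 81 = 15862 \cdot 81 = 1284822$)
$z - U = 1284822 - -3376440 = 1284822 + 3376440 = 4661262$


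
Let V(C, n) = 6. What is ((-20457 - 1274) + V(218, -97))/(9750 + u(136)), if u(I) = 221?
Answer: -21725/9971 ≈ -2.1788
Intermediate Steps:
((-20457 - 1274) + V(218, -97))/(9750 + u(136)) = ((-20457 - 1274) + 6)/(9750 + 221) = (-21731 + 6)/9971 = -21725*1/9971 = -21725/9971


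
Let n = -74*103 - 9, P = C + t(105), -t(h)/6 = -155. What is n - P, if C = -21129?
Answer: 12568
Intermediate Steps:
t(h) = 930 (t(h) = -6*(-155) = 930)
P = -20199 (P = -21129 + 930 = -20199)
n = -7631 (n = -7622 - 9 = -7631)
n - P = -7631 - 1*(-20199) = -7631 + 20199 = 12568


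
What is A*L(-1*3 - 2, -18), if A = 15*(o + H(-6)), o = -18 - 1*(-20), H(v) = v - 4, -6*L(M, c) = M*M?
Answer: 500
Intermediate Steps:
L(M, c) = -M²/6 (L(M, c) = -M*M/6 = -M²/6)
H(v) = -4 + v
o = 2 (o = -18 + 20 = 2)
A = -120 (A = 15*(2 + (-4 - 6)) = 15*(2 - 10) = 15*(-8) = -120)
A*L(-1*3 - 2, -18) = -(-20)*(-1*3 - 2)² = -(-20)*(-3 - 2)² = -(-20)*(-5)² = -(-20)*25 = -120*(-25/6) = 500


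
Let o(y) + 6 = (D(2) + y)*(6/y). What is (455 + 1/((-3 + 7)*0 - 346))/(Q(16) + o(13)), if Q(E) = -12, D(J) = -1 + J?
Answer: -2046577/51900 ≈ -39.433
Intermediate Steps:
o(y) = -6 + 6*(1 + y)/y (o(y) = -6 + ((-1 + 2) + y)*(6/y) = -6 + (1 + y)*(6/y) = -6 + 6*(1 + y)/y)
(455 + 1/((-3 + 7)*0 - 346))/(Q(16) + o(13)) = (455 + 1/((-3 + 7)*0 - 346))/(-12 + 6/13) = (455 + 1/(4*0 - 346))/(-12 + 6*(1/13)) = (455 + 1/(0 - 346))/(-12 + 6/13) = (455 + 1/(-346))/(-150/13) = (455 - 1/346)*(-13/150) = (157429/346)*(-13/150) = -2046577/51900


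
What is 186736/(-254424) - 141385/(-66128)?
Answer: 2952907379/2103068784 ≈ 1.4041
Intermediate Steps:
186736/(-254424) - 141385/(-66128) = 186736*(-1/254424) - 141385*(-1/66128) = -23342/31803 + 141385/66128 = 2952907379/2103068784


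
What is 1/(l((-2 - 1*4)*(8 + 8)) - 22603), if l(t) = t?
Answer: -1/22699 ≈ -4.4055e-5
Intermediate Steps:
1/(l((-2 - 1*4)*(8 + 8)) - 22603) = 1/((-2 - 1*4)*(8 + 8) - 22603) = 1/((-2 - 4)*16 - 22603) = 1/(-6*16 - 22603) = 1/(-96 - 22603) = 1/(-22699) = -1/22699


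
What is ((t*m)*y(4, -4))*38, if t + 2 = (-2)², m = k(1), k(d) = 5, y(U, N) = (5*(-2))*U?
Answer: -15200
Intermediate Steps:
y(U, N) = -10*U
m = 5
t = 2 (t = -2 + (-2)² = -2 + 4 = 2)
((t*m)*y(4, -4))*38 = ((2*5)*(-10*4))*38 = (10*(-40))*38 = -400*38 = -15200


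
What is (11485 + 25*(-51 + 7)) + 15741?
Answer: 26126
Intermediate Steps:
(11485 + 25*(-51 + 7)) + 15741 = (11485 + 25*(-44)) + 15741 = (11485 - 1100) + 15741 = 10385 + 15741 = 26126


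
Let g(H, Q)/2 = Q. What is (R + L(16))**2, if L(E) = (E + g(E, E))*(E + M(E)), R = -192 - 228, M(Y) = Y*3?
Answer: 7033104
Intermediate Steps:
M(Y) = 3*Y
g(H, Q) = 2*Q
R = -420
L(E) = 12*E**2 (L(E) = (E + 2*E)*(E + 3*E) = (3*E)*(4*E) = 12*E**2)
(R + L(16))**2 = (-420 + 12*16**2)**2 = (-420 + 12*256)**2 = (-420 + 3072)**2 = 2652**2 = 7033104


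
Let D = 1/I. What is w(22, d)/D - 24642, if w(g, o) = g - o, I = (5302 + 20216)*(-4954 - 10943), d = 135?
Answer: 45839515356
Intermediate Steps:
I = -405659646 (I = 25518*(-15897) = -405659646)
D = -1/405659646 (D = 1/(-405659646) = -1/405659646 ≈ -2.4651e-9)
w(22, d)/D - 24642 = (22 - 1*135)/(-1/405659646) - 24642 = (22 - 135)*(-405659646) - 24642 = -113*(-405659646) - 24642 = 45839539998 - 24642 = 45839515356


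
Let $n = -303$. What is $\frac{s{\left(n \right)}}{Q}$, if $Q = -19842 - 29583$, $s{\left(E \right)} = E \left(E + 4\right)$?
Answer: $- \frac{30199}{16475} \approx -1.833$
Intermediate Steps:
$s{\left(E \right)} = E \left(4 + E\right)$
$Q = -49425$ ($Q = -19842 - 29583 = -49425$)
$\frac{s{\left(n \right)}}{Q} = \frac{\left(-303\right) \left(4 - 303\right)}{-49425} = \left(-303\right) \left(-299\right) \left(- \frac{1}{49425}\right) = 90597 \left(- \frac{1}{49425}\right) = - \frac{30199}{16475}$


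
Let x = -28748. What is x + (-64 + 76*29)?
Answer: -26608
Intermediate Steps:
x + (-64 + 76*29) = -28748 + (-64 + 76*29) = -28748 + (-64 + 2204) = -28748 + 2140 = -26608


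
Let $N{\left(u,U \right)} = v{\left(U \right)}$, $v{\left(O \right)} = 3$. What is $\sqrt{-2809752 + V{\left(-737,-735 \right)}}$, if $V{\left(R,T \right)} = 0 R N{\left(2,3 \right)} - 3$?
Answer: $3 i \sqrt{312195} \approx 1676.2 i$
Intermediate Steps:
$N{\left(u,U \right)} = 3$
$V{\left(R,T \right)} = -3$ ($V{\left(R,T \right)} = 0 R 3 - 3 = 0 \cdot 3 - 3 = 0 - 3 = -3$)
$\sqrt{-2809752 + V{\left(-737,-735 \right)}} = \sqrt{-2809752 - 3} = \sqrt{-2809755} = 3 i \sqrt{312195}$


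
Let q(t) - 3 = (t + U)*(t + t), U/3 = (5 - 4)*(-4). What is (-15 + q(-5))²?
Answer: 24964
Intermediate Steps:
U = -12 (U = 3*((5 - 4)*(-4)) = 3*(1*(-4)) = 3*(-4) = -12)
q(t) = 3 + 2*t*(-12 + t) (q(t) = 3 + (t - 12)*(t + t) = 3 + (-12 + t)*(2*t) = 3 + 2*t*(-12 + t))
(-15 + q(-5))² = (-15 + (3 - 24*(-5) + 2*(-5)²))² = (-15 + (3 + 120 + 2*25))² = (-15 + (3 + 120 + 50))² = (-15 + 173)² = 158² = 24964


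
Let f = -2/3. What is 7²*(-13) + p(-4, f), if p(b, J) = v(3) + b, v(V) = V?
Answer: -638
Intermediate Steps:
f = -⅔ (f = -2*⅓ = -⅔ ≈ -0.66667)
p(b, J) = 3 + b
7²*(-13) + p(-4, f) = 7²*(-13) + (3 - 4) = 49*(-13) - 1 = -637 - 1 = -638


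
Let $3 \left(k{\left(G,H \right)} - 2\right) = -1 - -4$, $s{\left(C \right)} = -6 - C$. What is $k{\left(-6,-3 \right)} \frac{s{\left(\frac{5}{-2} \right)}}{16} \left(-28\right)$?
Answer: $\frac{147}{8} \approx 18.375$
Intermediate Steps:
$k{\left(G,H \right)} = 3$ ($k{\left(G,H \right)} = 2 + \frac{-1 - -4}{3} = 2 + \frac{-1 + 4}{3} = 2 + \frac{1}{3} \cdot 3 = 2 + 1 = 3$)
$k{\left(-6,-3 \right)} \frac{s{\left(\frac{5}{-2} \right)}}{16} \left(-28\right) = 3 \frac{-6 - \frac{5}{-2}}{16} \left(-28\right) = 3 \left(-6 - 5 \left(- \frac{1}{2}\right)\right) \frac{1}{16} \left(-28\right) = 3 \left(-6 - - \frac{5}{2}\right) \frac{1}{16} \left(-28\right) = 3 \left(-6 + \frac{5}{2}\right) \frac{1}{16} \left(-28\right) = 3 \left(\left(- \frac{7}{2}\right) \frac{1}{16}\right) \left(-28\right) = 3 \left(- \frac{7}{32}\right) \left(-28\right) = \left(- \frac{21}{32}\right) \left(-28\right) = \frac{147}{8}$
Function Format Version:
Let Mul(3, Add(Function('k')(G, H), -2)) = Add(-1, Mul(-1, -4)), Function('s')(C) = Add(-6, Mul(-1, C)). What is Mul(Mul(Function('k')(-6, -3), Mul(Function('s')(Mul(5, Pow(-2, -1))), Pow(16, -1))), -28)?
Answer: Rational(147, 8) ≈ 18.375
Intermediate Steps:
Function('k')(G, H) = 3 (Function('k')(G, H) = Add(2, Mul(Rational(1, 3), Add(-1, Mul(-1, -4)))) = Add(2, Mul(Rational(1, 3), Add(-1, 4))) = Add(2, Mul(Rational(1, 3), 3)) = Add(2, 1) = 3)
Mul(Mul(Function('k')(-6, -3), Mul(Function('s')(Mul(5, Pow(-2, -1))), Pow(16, -1))), -28) = Mul(Mul(3, Mul(Add(-6, Mul(-1, Mul(5, Pow(-2, -1)))), Pow(16, -1))), -28) = Mul(Mul(3, Mul(Add(-6, Mul(-1, Mul(5, Rational(-1, 2)))), Rational(1, 16))), -28) = Mul(Mul(3, Mul(Add(-6, Mul(-1, Rational(-5, 2))), Rational(1, 16))), -28) = Mul(Mul(3, Mul(Add(-6, Rational(5, 2)), Rational(1, 16))), -28) = Mul(Mul(3, Mul(Rational(-7, 2), Rational(1, 16))), -28) = Mul(Mul(3, Rational(-7, 32)), -28) = Mul(Rational(-21, 32), -28) = Rational(147, 8)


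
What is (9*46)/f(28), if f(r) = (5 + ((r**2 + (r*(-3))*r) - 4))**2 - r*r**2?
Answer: 46/270393 ≈ 0.00017012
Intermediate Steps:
f(r) = (1 - 2*r**2)**2 - r**3 (f(r) = (5 + ((r**2 + (-3*r)*r) - 4))**2 - r**3 = (5 + ((r**2 - 3*r**2) - 4))**2 - r**3 = (5 + (-2*r**2 - 4))**2 - r**3 = (5 + (-4 - 2*r**2))**2 - r**3 = (1 - 2*r**2)**2 - r**3)
(9*46)/f(28) = (9*46)/((-1 + 2*28**2)**2 - 1*28**3) = 414/((-1 + 2*784)**2 - 1*21952) = 414/((-1 + 1568)**2 - 21952) = 414/(1567**2 - 21952) = 414/(2455489 - 21952) = 414/2433537 = 414*(1/2433537) = 46/270393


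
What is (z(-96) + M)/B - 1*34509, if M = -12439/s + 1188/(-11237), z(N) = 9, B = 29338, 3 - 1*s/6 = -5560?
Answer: -379728825737743445/11003762176068 ≈ -34509.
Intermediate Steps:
s = 33378 (s = 18 - 6*(-5560) = 18 + 33360 = 33378)
M = -179430107/375068586 (M = -12439/33378 + 1188/(-11237) = -12439*1/33378 + 1188*(-1/11237) = -12439/33378 - 1188/11237 = -179430107/375068586 ≈ -0.47839)
(z(-96) + M)/B - 1*34509 = (9 - 179430107/375068586)/29338 - 1*34509 = (3196187167/375068586)*(1/29338) - 34509 = 3196187167/11003762176068 - 34509 = -379728825737743445/11003762176068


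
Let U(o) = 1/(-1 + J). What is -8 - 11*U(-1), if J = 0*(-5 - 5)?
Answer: 3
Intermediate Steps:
J = 0 (J = 0*(-10) = 0)
U(o) = -1 (U(o) = 1/(-1 + 0) = 1/(-1) = -1)
-8 - 11*U(-1) = -8 - 11*(-1) = -8 + 11 = 3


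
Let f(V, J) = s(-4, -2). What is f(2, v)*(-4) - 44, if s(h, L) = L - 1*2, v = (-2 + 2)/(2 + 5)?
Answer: -28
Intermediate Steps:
v = 0 (v = 0/7 = 0*(⅐) = 0)
s(h, L) = -2 + L (s(h, L) = L - 2 = -2 + L)
f(V, J) = -4 (f(V, J) = -2 - 2 = -4)
f(2, v)*(-4) - 44 = -4*(-4) - 44 = 16 - 44 = -28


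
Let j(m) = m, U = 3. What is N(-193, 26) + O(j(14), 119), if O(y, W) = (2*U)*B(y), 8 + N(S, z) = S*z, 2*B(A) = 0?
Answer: -5026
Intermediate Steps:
B(A) = 0 (B(A) = (1/2)*0 = 0)
N(S, z) = -8 + S*z
O(y, W) = 0 (O(y, W) = (2*3)*0 = 6*0 = 0)
N(-193, 26) + O(j(14), 119) = (-8 - 193*26) + 0 = (-8 - 5018) + 0 = -5026 + 0 = -5026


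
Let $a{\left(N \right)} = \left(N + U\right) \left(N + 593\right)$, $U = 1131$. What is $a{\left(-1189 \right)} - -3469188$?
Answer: $3503756$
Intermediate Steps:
$a{\left(N \right)} = \left(593 + N\right) \left(1131 + N\right)$ ($a{\left(N \right)} = \left(N + 1131\right) \left(N + 593\right) = \left(1131 + N\right) \left(593 + N\right) = \left(593 + N\right) \left(1131 + N\right)$)
$a{\left(-1189 \right)} - -3469188 = \left(670683 + \left(-1189\right)^{2} + 1724 \left(-1189\right)\right) - -3469188 = \left(670683 + 1413721 - 2049836\right) + 3469188 = 34568 + 3469188 = 3503756$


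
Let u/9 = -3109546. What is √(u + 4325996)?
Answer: I*√23659918 ≈ 4864.1*I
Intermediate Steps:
u = -27985914 (u = 9*(-3109546) = -27985914)
√(u + 4325996) = √(-27985914 + 4325996) = √(-23659918) = I*√23659918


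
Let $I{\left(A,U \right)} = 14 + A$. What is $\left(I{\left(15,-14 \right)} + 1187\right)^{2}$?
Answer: $1478656$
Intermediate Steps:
$\left(I{\left(15,-14 \right)} + 1187\right)^{2} = \left(\left(14 + 15\right) + 1187\right)^{2} = \left(29 + 1187\right)^{2} = 1216^{2} = 1478656$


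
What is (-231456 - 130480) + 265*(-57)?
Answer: -377041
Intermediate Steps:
(-231456 - 130480) + 265*(-57) = -361936 - 15105 = -377041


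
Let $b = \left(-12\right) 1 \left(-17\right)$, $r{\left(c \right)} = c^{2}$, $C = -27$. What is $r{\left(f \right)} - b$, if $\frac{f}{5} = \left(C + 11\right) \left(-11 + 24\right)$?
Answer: $1081396$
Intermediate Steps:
$f = -1040$ ($f = 5 \left(-27 + 11\right) \left(-11 + 24\right) = 5 \left(\left(-16\right) 13\right) = 5 \left(-208\right) = -1040$)
$b = 204$ ($b = \left(-12\right) \left(-17\right) = 204$)
$r{\left(f \right)} - b = \left(-1040\right)^{2} - 204 = 1081600 - 204 = 1081396$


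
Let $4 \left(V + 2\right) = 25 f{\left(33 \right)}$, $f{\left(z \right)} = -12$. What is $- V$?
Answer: $77$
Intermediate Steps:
$V = -77$ ($V = -2 + \frac{25 \left(-12\right)}{4} = -2 + \frac{1}{4} \left(-300\right) = -2 - 75 = -77$)
$- V = \left(-1\right) \left(-77\right) = 77$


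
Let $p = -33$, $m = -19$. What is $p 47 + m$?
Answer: $-1570$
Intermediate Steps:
$p 47 + m = \left(-33\right) 47 - 19 = -1551 - 19 = -1570$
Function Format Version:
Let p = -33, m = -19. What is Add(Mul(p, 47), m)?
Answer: -1570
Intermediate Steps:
Add(Mul(p, 47), m) = Add(Mul(-33, 47), -19) = Add(-1551, -19) = -1570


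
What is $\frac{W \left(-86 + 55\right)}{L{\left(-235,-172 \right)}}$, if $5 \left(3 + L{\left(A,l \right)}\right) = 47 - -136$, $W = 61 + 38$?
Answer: $- \frac{5115}{56} \approx -91.339$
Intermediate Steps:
$W = 99$
$L{\left(A,l \right)} = \frac{168}{5}$ ($L{\left(A,l \right)} = -3 + \frac{47 - -136}{5} = -3 + \frac{47 + 136}{5} = -3 + \frac{1}{5} \cdot 183 = -3 + \frac{183}{5} = \frac{168}{5}$)
$\frac{W \left(-86 + 55\right)}{L{\left(-235,-172 \right)}} = \frac{99 \left(-86 + 55\right)}{\frac{168}{5}} = 99 \left(-31\right) \frac{5}{168} = \left(-3069\right) \frac{5}{168} = - \frac{5115}{56}$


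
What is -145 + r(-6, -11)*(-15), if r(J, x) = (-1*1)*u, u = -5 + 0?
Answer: -220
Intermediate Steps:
u = -5
r(J, x) = 5 (r(J, x) = -1*1*(-5) = -1*(-5) = 5)
-145 + r(-6, -11)*(-15) = -145 + 5*(-15) = -145 - 75 = -220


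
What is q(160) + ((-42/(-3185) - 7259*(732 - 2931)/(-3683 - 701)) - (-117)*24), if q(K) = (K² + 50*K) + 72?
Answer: 65504455749/1994720 ≈ 32839.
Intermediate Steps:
q(K) = 72 + K² + 50*K
q(160) + ((-42/(-3185) - 7259*(732 - 2931)/(-3683 - 701)) - (-117)*24) = (72 + 160² + 50*160) + ((-42/(-3185) - 7259*(732 - 2931)/(-3683 - 701)) - (-117)*24) = (72 + 25600 + 8000) + ((-42*(-1/3185) - 7259/((-4384/(-2199)))) - 1*(-2808)) = 33672 + ((6/455 - 7259/((-4384*(-1/2199)))) + 2808) = 33672 + ((6/455 - 7259/4384/2199) + 2808) = 33672 + ((6/455 - 7259*2199/4384) + 2808) = 33672 + ((6/455 - 15962541/4384) + 2808) = 33672 + (-7262929851/1994720 + 2808) = 33672 - 1661756091/1994720 = 65504455749/1994720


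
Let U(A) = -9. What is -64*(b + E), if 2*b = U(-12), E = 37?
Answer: -2080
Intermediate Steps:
b = -9/2 (b = (1/2)*(-9) = -9/2 ≈ -4.5000)
-64*(b + E) = -64*(-9/2 + 37) = -64*65/2 = -2080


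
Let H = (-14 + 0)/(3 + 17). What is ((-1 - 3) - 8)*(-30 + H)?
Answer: 1842/5 ≈ 368.40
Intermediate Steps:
H = -7/10 (H = -14/20 = -14*1/20 = -7/10 ≈ -0.70000)
((-1 - 3) - 8)*(-30 + H) = ((-1 - 3) - 8)*(-30 - 7/10) = (-4 - 8)*(-307/10) = -12*(-307/10) = 1842/5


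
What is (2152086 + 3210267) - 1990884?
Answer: 3371469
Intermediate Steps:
(2152086 + 3210267) - 1990884 = 5362353 - 1990884 = 3371469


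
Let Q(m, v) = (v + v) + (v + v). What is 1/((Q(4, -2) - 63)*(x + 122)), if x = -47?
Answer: -1/5325 ≈ -0.00018779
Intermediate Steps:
Q(m, v) = 4*v (Q(m, v) = 2*v + 2*v = 4*v)
1/((Q(4, -2) - 63)*(x + 122)) = 1/((4*(-2) - 63)*(-47 + 122)) = 1/((-8 - 63)*75) = 1/(-71*75) = 1/(-5325) = -1/5325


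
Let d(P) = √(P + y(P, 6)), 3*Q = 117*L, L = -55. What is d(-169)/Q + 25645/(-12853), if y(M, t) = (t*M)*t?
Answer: -25645/12853 - I*√37/165 ≈ -1.9953 - 0.036865*I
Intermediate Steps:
y(M, t) = M*t² (y(M, t) = (M*t)*t = M*t²)
Q = -2145 (Q = (117*(-55))/3 = (⅓)*(-6435) = -2145)
d(P) = √37*√P (d(P) = √(P + P*6²) = √(P + P*36) = √(P + 36*P) = √(37*P) = √37*√P)
d(-169)/Q + 25645/(-12853) = (√37*√(-169))/(-2145) + 25645/(-12853) = (√37*(13*I))*(-1/2145) + 25645*(-1/12853) = (13*I*√37)*(-1/2145) - 25645/12853 = -I*√37/165 - 25645/12853 = -25645/12853 - I*√37/165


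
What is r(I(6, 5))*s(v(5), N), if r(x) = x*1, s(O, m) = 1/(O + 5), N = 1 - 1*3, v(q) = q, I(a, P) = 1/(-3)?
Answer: -1/30 ≈ -0.033333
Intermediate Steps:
I(a, P) = -⅓
N = -2 (N = 1 - 3 = -2)
s(O, m) = 1/(5 + O)
r(x) = x
r(I(6, 5))*s(v(5), N) = -1/(3*(5 + 5)) = -⅓/10 = -⅓*⅒ = -1/30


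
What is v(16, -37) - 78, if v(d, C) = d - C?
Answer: -25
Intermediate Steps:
v(16, -37) - 78 = (16 - 1*(-37)) - 78 = (16 + 37) - 78 = 53 - 78 = -25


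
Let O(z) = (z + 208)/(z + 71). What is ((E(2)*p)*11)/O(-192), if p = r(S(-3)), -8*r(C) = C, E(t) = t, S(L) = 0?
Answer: 0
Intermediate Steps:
r(C) = -C/8
p = 0 (p = -1/8*0 = 0)
O(z) = (208 + z)/(71 + z)
((E(2)*p)*11)/O(-192) = ((2*0)*11)/(((208 - 192)/(71 - 192))) = (0*11)/((16/(-121))) = 0/((-1/121*16)) = 0/(-16/121) = 0*(-121/16) = 0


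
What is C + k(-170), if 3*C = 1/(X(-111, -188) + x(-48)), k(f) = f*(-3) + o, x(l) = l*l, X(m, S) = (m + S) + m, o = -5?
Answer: 2869411/5682 ≈ 505.00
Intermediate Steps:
X(m, S) = S + 2*m (X(m, S) = (S + m) + m = S + 2*m)
x(l) = l**2
k(f) = -5 - 3*f (k(f) = f*(-3) - 5 = -3*f - 5 = -5 - 3*f)
C = 1/5682 (C = 1/(3*((-188 + 2*(-111)) + (-48)**2)) = 1/(3*((-188 - 222) + 2304)) = 1/(3*(-410 + 2304)) = (1/3)/1894 = (1/3)*(1/1894) = 1/5682 ≈ 0.00017599)
C + k(-170) = 1/5682 + (-5 - 3*(-170)) = 1/5682 + (-5 + 510) = 1/5682 + 505 = 2869411/5682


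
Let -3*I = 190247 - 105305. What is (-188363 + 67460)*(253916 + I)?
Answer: -27275958606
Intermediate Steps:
I = -28314 (I = -(190247 - 105305)/3 = -⅓*84942 = -28314)
(-188363 + 67460)*(253916 + I) = (-188363 + 67460)*(253916 - 28314) = -120903*225602 = -27275958606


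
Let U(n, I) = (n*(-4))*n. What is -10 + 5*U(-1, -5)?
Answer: -30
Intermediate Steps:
U(n, I) = -4*n² (U(n, I) = (-4*n)*n = -4*n²)
-10 + 5*U(-1, -5) = -10 + 5*(-4*(-1)²) = -10 + 5*(-4*1) = -10 + 5*(-4) = -10 - 20 = -30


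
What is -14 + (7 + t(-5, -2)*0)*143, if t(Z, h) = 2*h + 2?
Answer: 987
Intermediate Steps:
t(Z, h) = 2 + 2*h
-14 + (7 + t(-5, -2)*0)*143 = -14 + (7 + (2 + 2*(-2))*0)*143 = -14 + (7 + (2 - 4)*0)*143 = -14 + (7 - 2*0)*143 = -14 + (7 + 0)*143 = -14 + 7*143 = -14 + 1001 = 987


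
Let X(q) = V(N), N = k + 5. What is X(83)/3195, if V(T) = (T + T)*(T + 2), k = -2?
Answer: 2/213 ≈ 0.0093897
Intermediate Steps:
N = 3 (N = -2 + 5 = 3)
V(T) = 2*T*(2 + T) (V(T) = (2*T)*(2 + T) = 2*T*(2 + T))
X(q) = 30 (X(q) = 2*3*(2 + 3) = 2*3*5 = 30)
X(83)/3195 = 30/3195 = 30*(1/3195) = 2/213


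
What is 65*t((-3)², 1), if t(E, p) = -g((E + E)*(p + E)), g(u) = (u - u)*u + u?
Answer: -11700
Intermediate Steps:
g(u) = u (g(u) = 0*u + u = 0 + u = u)
t(E, p) = -2*E*(E + p) (t(E, p) = -(E + E)*(p + E) = -2*E*(E + p))
65*t((-3)², 1) = 65*(-2*(-3)²*((-3)² + 1)) = 65*(-2*9*(9 + 1)) = 65*(-2*9*10) = 65*(-180) = -11700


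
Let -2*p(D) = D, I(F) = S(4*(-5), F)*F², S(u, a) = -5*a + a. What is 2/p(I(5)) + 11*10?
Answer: 13751/125 ≈ 110.01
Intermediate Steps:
S(u, a) = -4*a
I(F) = -4*F³ (I(F) = (-4*F)*F² = -4*F³)
p(D) = -D/2
2/p(I(5)) + 11*10 = 2/((-(-2)*5³)) + 11*10 = 2/((-(-2)*125)) + 110 = 2/((-½*(-500))) + 110 = 2/250 + 110 = 2*(1/250) + 110 = 1/125 + 110 = 13751/125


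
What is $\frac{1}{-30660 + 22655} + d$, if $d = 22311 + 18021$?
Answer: $\frac{322857659}{8005} \approx 40332.0$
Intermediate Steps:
$d = 40332$
$\frac{1}{-30660 + 22655} + d = \frac{1}{-30660 + 22655} + 40332 = \frac{1}{-8005} + 40332 = - \frac{1}{8005} + 40332 = \frac{322857659}{8005}$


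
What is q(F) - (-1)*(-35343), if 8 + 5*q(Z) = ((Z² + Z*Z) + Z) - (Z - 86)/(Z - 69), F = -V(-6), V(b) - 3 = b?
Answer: -2332483/66 ≈ -35341.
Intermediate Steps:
V(b) = 3 + b
F = 3 (F = -(3 - 6) = -1*(-3) = 3)
q(Z) = -8/5 + Z/5 + 2*Z²/5 - (-86 + Z)/(5*(-69 + Z)) (q(Z) = -8/5 + (((Z² + Z*Z) + Z) - (Z - 86)/(Z - 69))/5 = -8/5 + (((Z² + Z²) + Z) - (-86 + Z)/(-69 + Z))/5 = -8/5 + ((2*Z² + Z) - (-86 + Z)/(-69 + Z))/5 = -8/5 + ((Z + 2*Z²) - (-86 + Z)/(-69 + Z))/5 = -8/5 + (Z + 2*Z² - (-86 + Z)/(-69 + Z))/5 = -8/5 + (Z/5 + 2*Z²/5 - (-86 + Z)/(5*(-69 + Z))) = -8/5 + Z/5 + 2*Z²/5 - (-86 + Z)/(5*(-69 + Z)))
q(F) - (-1)*(-35343) = (638 - 137*3² - 78*3 + 2*3³)/(5*(-69 + 3)) - (-1)*(-35343) = (⅕)*(638 - 137*9 - 234 + 2*27)/(-66) - 1*35343 = (⅕)*(-1/66)*(638 - 1233 - 234 + 54) - 35343 = (⅕)*(-1/66)*(-775) - 35343 = 155/66 - 35343 = -2332483/66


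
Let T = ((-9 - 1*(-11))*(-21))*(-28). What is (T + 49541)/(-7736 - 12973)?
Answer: -50717/20709 ≈ -2.4490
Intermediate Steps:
T = 1176 (T = ((-9 + 11)*(-21))*(-28) = (2*(-21))*(-28) = -42*(-28) = 1176)
(T + 49541)/(-7736 - 12973) = (1176 + 49541)/(-7736 - 12973) = 50717/(-20709) = 50717*(-1/20709) = -50717/20709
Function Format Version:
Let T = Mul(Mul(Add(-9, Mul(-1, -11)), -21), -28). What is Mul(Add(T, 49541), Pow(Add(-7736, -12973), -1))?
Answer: Rational(-50717, 20709) ≈ -2.4490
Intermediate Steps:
T = 1176 (T = Mul(Mul(Add(-9, 11), -21), -28) = Mul(Mul(2, -21), -28) = Mul(-42, -28) = 1176)
Mul(Add(T, 49541), Pow(Add(-7736, -12973), -1)) = Mul(Add(1176, 49541), Pow(Add(-7736, -12973), -1)) = Mul(50717, Pow(-20709, -1)) = Mul(50717, Rational(-1, 20709)) = Rational(-50717, 20709)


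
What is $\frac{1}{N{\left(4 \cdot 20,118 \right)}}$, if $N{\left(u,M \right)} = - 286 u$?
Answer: $- \frac{1}{22880} \approx -4.3706 \cdot 10^{-5}$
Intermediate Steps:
$\frac{1}{N{\left(4 \cdot 20,118 \right)}} = \frac{1}{\left(-286\right) 4 \cdot 20} = \frac{1}{\left(-286\right) 80} = \frac{1}{-22880} = - \frac{1}{22880}$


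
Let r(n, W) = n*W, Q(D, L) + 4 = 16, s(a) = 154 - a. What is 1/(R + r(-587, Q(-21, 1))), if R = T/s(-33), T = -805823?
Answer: -187/2123051 ≈ -8.8081e-5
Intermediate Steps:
Q(D, L) = 12 (Q(D, L) = -4 + 16 = 12)
R = -805823/187 (R = -805823/(154 - 1*(-33)) = -805823/(154 + 33) = -805823/187 ≈ -4309.2)
r(n, W) = W*n
1/(R + r(-587, Q(-21, 1))) = 1/(-805823/187 + 12*(-587)) = 1/(-805823/187 - 7044) = 1/(-2123051/187) = -187/2123051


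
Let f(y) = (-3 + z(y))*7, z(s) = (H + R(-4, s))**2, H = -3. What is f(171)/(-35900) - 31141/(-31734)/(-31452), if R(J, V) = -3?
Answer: -57919636577/8957927467800 ≈ -0.0064657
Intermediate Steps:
z(s) = 36 (z(s) = (-3 - 3)**2 = (-6)**2 = 36)
f(y) = 231 (f(y) = (-3 + 36)*7 = 33*7 = 231)
f(171)/(-35900) - 31141/(-31734)/(-31452) = 231/(-35900) - 31141/(-31734)/(-31452) = 231*(-1/35900) - 31141*(-1/31734)*(-1/31452) = -231/35900 + (31141/31734)*(-1/31452) = -231/35900 - 31141/998097768 = -57919636577/8957927467800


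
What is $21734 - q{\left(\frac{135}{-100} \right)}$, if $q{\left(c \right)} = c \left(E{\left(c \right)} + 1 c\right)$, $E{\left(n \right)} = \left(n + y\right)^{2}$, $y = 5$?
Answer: $\frac{174001303}{8000} \approx 21750.0$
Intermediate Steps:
$E{\left(n \right)} = \left(5 + n\right)^{2}$ ($E{\left(n \right)} = \left(n + 5\right)^{2} = \left(5 + n\right)^{2}$)
$q{\left(c \right)} = c \left(c + \left(5 + c\right)^{2}\right)$ ($q{\left(c \right)} = c \left(\left(5 + c\right)^{2} + 1 c\right) = c \left(\left(5 + c\right)^{2} + c\right) = c \left(c + \left(5 + c\right)^{2}\right)$)
$21734 - q{\left(\frac{135}{-100} \right)} = 21734 - \frac{135}{-100} \left(\frac{135}{-100} + \left(5 + \frac{135}{-100}\right)^{2}\right) = 21734 - 135 \left(- \frac{1}{100}\right) \left(135 \left(- \frac{1}{100}\right) + \left(5 + 135 \left(- \frac{1}{100}\right)\right)^{2}\right) = 21734 - - \frac{27 \left(- \frac{27}{20} + \left(5 - \frac{27}{20}\right)^{2}\right)}{20} = 21734 - - \frac{27 \left(- \frac{27}{20} + \left(\frac{73}{20}\right)^{2}\right)}{20} = 21734 - - \frac{27 \left(- \frac{27}{20} + \frac{5329}{400}\right)}{20} = 21734 - \left(- \frac{27}{20}\right) \frac{4789}{400} = 21734 - - \frac{129303}{8000} = 21734 + \frac{129303}{8000} = \frac{174001303}{8000}$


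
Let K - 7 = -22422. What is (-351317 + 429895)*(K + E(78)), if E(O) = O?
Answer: -1755196786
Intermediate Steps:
K = -22415 (K = 7 - 22422 = -22415)
(-351317 + 429895)*(K + E(78)) = (-351317 + 429895)*(-22415 + 78) = 78578*(-22337) = -1755196786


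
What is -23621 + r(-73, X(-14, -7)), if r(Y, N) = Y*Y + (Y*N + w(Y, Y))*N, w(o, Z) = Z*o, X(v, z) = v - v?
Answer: -18292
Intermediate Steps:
X(v, z) = 0
r(Y, N) = Y² + N*(Y² + N*Y) (r(Y, N) = Y*Y + (Y*N + Y*Y)*N = Y² + (N*Y + Y²)*N = Y² + (Y² + N*Y)*N = Y² + N*(Y² + N*Y))
-23621 + r(-73, X(-14, -7)) = -23621 - 73*(-73 + 0² + 0*(-73)) = -23621 - 73*(-73 + 0 + 0) = -23621 - 73*(-73) = -23621 + 5329 = -18292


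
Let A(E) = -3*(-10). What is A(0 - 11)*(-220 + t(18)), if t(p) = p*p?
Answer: 3120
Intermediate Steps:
t(p) = p²
A(E) = 30
A(0 - 11)*(-220 + t(18)) = 30*(-220 + 18²) = 30*(-220 + 324) = 30*104 = 3120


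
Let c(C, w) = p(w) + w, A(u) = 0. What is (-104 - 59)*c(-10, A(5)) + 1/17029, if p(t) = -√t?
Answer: 1/17029 ≈ 5.8723e-5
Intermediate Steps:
c(C, w) = w - √w (c(C, w) = -√w + w = w - √w)
(-104 - 59)*c(-10, A(5)) + 1/17029 = (-104 - 59)*(0 - √0) + 1/17029 = -163*(0 - 1*0) + 1/17029 = -163*(0 + 0) + 1/17029 = -163*0 + 1/17029 = 0 + 1/17029 = 1/17029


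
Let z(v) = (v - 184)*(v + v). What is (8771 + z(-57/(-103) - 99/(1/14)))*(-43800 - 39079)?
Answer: -3831424980668555/10609 ≈ -3.6115e+11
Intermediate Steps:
z(v) = 2*v*(-184 + v) (z(v) = (-184 + v)*(2*v) = 2*v*(-184 + v))
(8771 + z(-57/(-103) - 99/(1/14)))*(-43800 - 39079) = (8771 + 2*(-57/(-103) - 99/(1/14))*(-184 + (-57/(-103) - 99/(1/14))))*(-43800 - 39079) = (8771 + 2*(-57*(-1/103) - 99/1/14)*(-184 + (-57*(-1/103) - 99/1/14)))*(-82879) = (8771 + 2*(57/103 - 99*14)*(-184 + (57/103 - 99*14)))*(-82879) = (8771 + 2*(57/103 - 1386)*(-184 + (57/103 - 1386)))*(-82879) = (8771 + 2*(-142701/103)*(-184 - 142701/103))*(-82879) = (8771 + 2*(-142701/103)*(-161653/103))*(-82879) = (8771 + 46136089506/10609)*(-82879) = (46229141045/10609)*(-82879) = -3831424980668555/10609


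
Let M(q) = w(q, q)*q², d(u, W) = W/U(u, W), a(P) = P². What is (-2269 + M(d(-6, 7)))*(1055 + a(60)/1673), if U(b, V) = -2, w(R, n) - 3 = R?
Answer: -32190561615/13384 ≈ -2.4052e+6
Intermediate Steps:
w(R, n) = 3 + R
d(u, W) = -W/2 (d(u, W) = W/(-2) = W*(-½) = -W/2)
M(q) = q²*(3 + q) (M(q) = (3 + q)*q² = q²*(3 + q))
(-2269 + M(d(-6, 7)))*(1055 + a(60)/1673) = (-2269 + (-½*7)²*(3 - ½*7))*(1055 + 60²/1673) = (-2269 + (-7/2)²*(3 - 7/2))*(1055 + 3600*(1/1673)) = (-2269 + (49/4)*(-½))*(1055 + 3600/1673) = (-2269 - 49/8)*(1768615/1673) = -18201/8*1768615/1673 = -32190561615/13384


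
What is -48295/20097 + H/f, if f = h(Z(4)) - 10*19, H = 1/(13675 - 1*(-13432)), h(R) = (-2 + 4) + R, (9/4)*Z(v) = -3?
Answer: -743587357211/309429007272 ≈ -2.4031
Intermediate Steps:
Z(v) = -4/3 (Z(v) = (4/9)*(-3) = -4/3)
h(R) = 2 + R
H = 1/27107 (H = 1/(13675 + 13432) = 1/27107 ≈ 3.6891e-5)
f = -568/3 (f = (2 - 4/3) - 10*19 = 2/3 - 190 = -568/3 ≈ -189.33)
-48295/20097 + H/f = -48295/20097 + 1/(27107*(-568/3)) = -48295*1/20097 + (1/27107)*(-3/568) = -48295/20097 - 3/15396776 = -743587357211/309429007272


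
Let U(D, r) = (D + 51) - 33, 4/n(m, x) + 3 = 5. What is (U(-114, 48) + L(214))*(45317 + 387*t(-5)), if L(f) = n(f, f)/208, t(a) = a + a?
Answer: -413765401/104 ≈ -3.9785e+6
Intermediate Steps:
n(m, x) = 2 (n(m, x) = 4/(-3 + 5) = 4/2 = 4*(½) = 2)
t(a) = 2*a
U(D, r) = 18 + D (U(D, r) = (51 + D) - 33 = 18 + D)
L(f) = 1/104 (L(f) = 2/208 = 2*(1/208) = 1/104)
(U(-114, 48) + L(214))*(45317 + 387*t(-5)) = ((18 - 114) + 1/104)*(45317 + 387*(2*(-5))) = (-96 + 1/104)*(45317 + 387*(-10)) = -9983*(45317 - 3870)/104 = -9983/104*41447 = -413765401/104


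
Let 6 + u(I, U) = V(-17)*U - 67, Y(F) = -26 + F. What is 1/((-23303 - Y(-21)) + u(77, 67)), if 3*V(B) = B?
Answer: -3/71126 ≈ -4.2179e-5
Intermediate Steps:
V(B) = B/3
u(I, U) = -73 - 17*U/3 (u(I, U) = -6 + (((1/3)*(-17))*U - 67) = -6 + (-17*U/3 - 67) = -6 + (-67 - 17*U/3) = -73 - 17*U/3)
1/((-23303 - Y(-21)) + u(77, 67)) = 1/((-23303 - (-26 - 21)) + (-73 - 17/3*67)) = 1/((-23303 - 1*(-47)) + (-73 - 1139/3)) = 1/((-23303 + 47) - 1358/3) = 1/(-23256 - 1358/3) = 1/(-71126/3) = -3/71126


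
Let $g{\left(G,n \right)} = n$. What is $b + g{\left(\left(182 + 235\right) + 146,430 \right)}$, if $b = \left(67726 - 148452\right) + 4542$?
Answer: $-75754$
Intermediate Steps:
$b = -76184$ ($b = -80726 + 4542 = -76184$)
$b + g{\left(\left(182 + 235\right) + 146,430 \right)} = -76184 + 430 = -75754$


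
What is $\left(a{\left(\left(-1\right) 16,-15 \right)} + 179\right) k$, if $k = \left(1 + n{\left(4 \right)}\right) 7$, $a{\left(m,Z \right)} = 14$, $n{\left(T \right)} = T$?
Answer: $6755$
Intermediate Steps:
$k = 35$ ($k = \left(1 + 4\right) 7 = 5 \cdot 7 = 35$)
$\left(a{\left(\left(-1\right) 16,-15 \right)} + 179\right) k = \left(14 + 179\right) 35 = 193 \cdot 35 = 6755$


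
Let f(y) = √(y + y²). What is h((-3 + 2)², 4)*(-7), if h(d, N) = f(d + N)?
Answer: -7*√30 ≈ -38.341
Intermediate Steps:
h(d, N) = √((N + d)*(1 + N + d)) (h(d, N) = √((d + N)*(1 + (d + N))) = √((N + d)*(1 + (N + d))) = √((N + d)*(1 + N + d)))
h((-3 + 2)², 4)*(-7) = √((4 + (-3 + 2)²)*(1 + 4 + (-3 + 2)²))*(-7) = √((4 + (-1)²)*(1 + 4 + (-1)²))*(-7) = √((4 + 1)*(1 + 4 + 1))*(-7) = √(5*6)*(-7) = √30*(-7) = -7*√30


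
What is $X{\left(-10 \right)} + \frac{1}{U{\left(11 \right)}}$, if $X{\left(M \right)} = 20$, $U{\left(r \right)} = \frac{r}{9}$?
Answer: $\frac{229}{11} \approx 20.818$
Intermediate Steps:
$U{\left(r \right)} = \frac{r}{9}$ ($U{\left(r \right)} = r \frac{1}{9} = \frac{r}{9}$)
$X{\left(-10 \right)} + \frac{1}{U{\left(11 \right)}} = 20 + \frac{1}{\frac{1}{9} \cdot 11} = 20 + \frac{1}{\frac{11}{9}} = 20 + \frac{9}{11} = \frac{229}{11}$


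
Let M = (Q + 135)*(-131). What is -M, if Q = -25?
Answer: 14410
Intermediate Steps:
M = -14410 (M = (-25 + 135)*(-131) = 110*(-131) = -14410)
-M = -1*(-14410) = 14410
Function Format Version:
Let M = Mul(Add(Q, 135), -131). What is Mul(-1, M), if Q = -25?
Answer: 14410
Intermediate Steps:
M = -14410 (M = Mul(Add(-25, 135), -131) = Mul(110, -131) = -14410)
Mul(-1, M) = Mul(-1, -14410) = 14410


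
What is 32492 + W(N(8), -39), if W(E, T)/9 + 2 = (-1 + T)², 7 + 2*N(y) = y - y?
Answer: 46874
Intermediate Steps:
N(y) = -7/2 (N(y) = -7/2 + (y - y)/2 = -7/2 + (½)*0 = -7/2 + 0 = -7/2)
W(E, T) = -18 + 9*(-1 + T)²
32492 + W(N(8), -39) = 32492 + (-18 + 9*(-1 - 39)²) = 32492 + (-18 + 9*(-40)²) = 32492 + (-18 + 9*1600) = 32492 + (-18 + 14400) = 32492 + 14382 = 46874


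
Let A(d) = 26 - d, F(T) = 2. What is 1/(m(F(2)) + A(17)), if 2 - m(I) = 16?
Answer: -⅕ ≈ -0.20000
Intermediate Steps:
m(I) = -14 (m(I) = 2 - 1*16 = 2 - 16 = -14)
1/(m(F(2)) + A(17)) = 1/(-14 + (26 - 1*17)) = 1/(-14 + (26 - 17)) = 1/(-14 + 9) = 1/(-5) = -⅕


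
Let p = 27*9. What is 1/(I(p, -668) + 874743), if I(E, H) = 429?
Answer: 1/875172 ≈ 1.1426e-6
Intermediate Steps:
p = 243
1/(I(p, -668) + 874743) = 1/(429 + 874743) = 1/875172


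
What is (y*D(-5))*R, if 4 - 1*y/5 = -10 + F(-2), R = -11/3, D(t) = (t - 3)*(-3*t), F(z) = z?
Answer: 35200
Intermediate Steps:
D(t) = -3*t*(-3 + t) (D(t) = (-3 + t)*(-3*t) = -3*t*(-3 + t))
R = -11/3 (R = -11*1/3 = -11/3 ≈ -3.6667)
y = 80 (y = 20 - 5*(-10 - 2) = 20 - 5*(-12) = 20 + 60 = 80)
(y*D(-5))*R = (80*(3*(-5)*(3 - 1*(-5))))*(-11/3) = (80*(3*(-5)*(3 + 5)))*(-11/3) = (80*(3*(-5)*8))*(-11/3) = (80*(-120))*(-11/3) = -9600*(-11/3) = 35200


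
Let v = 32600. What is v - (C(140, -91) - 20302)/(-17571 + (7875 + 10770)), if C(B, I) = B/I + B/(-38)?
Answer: 4326539342/132639 ≈ 32619.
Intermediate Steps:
C(B, I) = -B/38 + B/I (C(B, I) = B/I + B*(-1/38) = B/I - B/38 = -B/38 + B/I)
v - (C(140, -91) - 20302)/(-17571 + (7875 + 10770)) = 32600 - ((-1/38*140 + 140/(-91)) - 20302)/(-17571 + (7875 + 10770)) = 32600 - ((-70/19 + 140*(-1/91)) - 20302)/(-17571 + 18645) = 32600 - ((-70/19 - 20/13) - 20302)/1074 = 32600 - (-1290/247 - 20302)/1074 = 32600 - (-5015884)/(247*1074) = 32600 - 1*(-2507942/132639) = 32600 + 2507942/132639 = 4326539342/132639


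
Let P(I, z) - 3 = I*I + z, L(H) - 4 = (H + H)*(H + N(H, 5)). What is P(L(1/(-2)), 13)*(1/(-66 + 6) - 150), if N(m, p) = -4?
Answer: -3177353/240 ≈ -13239.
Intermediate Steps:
L(H) = 4 + 2*H*(-4 + H) (L(H) = 4 + (H + H)*(H - 4) = 4 + (2*H)*(-4 + H) = 4 + 2*H*(-4 + H))
P(I, z) = 3 + z + I**2 (P(I, z) = 3 + (I*I + z) = 3 + (I**2 + z) = 3 + (z + I**2) = 3 + z + I**2)
P(L(1/(-2)), 13)*(1/(-66 + 6) - 150) = (3 + 13 + (4 - 8/(-2) + 2*(1/(-2))**2)**2)*(1/(-66 + 6) - 150) = (3 + 13 + (4 - 8*(-1)/2 + 2*(1*(-1/2))**2)**2)*(1/(-60) - 150) = (3 + 13 + (4 - 8*(-1/2) + 2*(-1/2)**2)**2)*(-1/60 - 150) = (3 + 13 + (4 + 4 + 2*(1/4))**2)*(-9001/60) = (3 + 13 + (4 + 4 + 1/2)**2)*(-9001/60) = (3 + 13 + (17/2)**2)*(-9001/60) = (3 + 13 + 289/4)*(-9001/60) = (353/4)*(-9001/60) = -3177353/240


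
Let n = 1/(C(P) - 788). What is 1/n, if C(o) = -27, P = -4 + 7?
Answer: -815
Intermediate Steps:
P = 3
n = -1/815 (n = 1/(-27 - 788) = 1/(-815) = -1/815 ≈ -0.0012270)
1/n = 1/(-1/815) = -815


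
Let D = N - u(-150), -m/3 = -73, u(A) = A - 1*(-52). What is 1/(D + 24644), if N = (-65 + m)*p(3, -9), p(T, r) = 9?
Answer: 1/26128 ≈ 3.8273e-5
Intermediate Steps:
u(A) = 52 + A (u(A) = A + 52 = 52 + A)
m = 219 (m = -3*(-73) = 219)
N = 1386 (N = (-65 + 219)*9 = 154*9 = 1386)
D = 1484 (D = 1386 - (52 - 150) = 1386 - 1*(-98) = 1386 + 98 = 1484)
1/(D + 24644) = 1/(1484 + 24644) = 1/26128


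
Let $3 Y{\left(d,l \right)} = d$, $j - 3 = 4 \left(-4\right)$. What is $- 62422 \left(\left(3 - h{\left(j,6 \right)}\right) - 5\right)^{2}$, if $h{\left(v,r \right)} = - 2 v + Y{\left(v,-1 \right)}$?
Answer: $- \frac{314669302}{9} \approx -3.4963 \cdot 10^{7}$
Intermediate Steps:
$j = -13$ ($j = 3 + 4 \left(-4\right) = 3 - 16 = -13$)
$Y{\left(d,l \right)} = \frac{d}{3}$
$h{\left(v,r \right)} = - \frac{5 v}{3}$ ($h{\left(v,r \right)} = - 2 v + \frac{v}{3} = - \frac{5 v}{3}$)
$- 62422 \left(\left(3 - h{\left(j,6 \right)}\right) - 5\right)^{2} = - 62422 \left(\left(3 - \left(- \frac{5}{3}\right) \left(-13\right)\right) - 5\right)^{2} = - 62422 \left(\left(3 - \frac{65}{3}\right) - 5\right)^{2} = - 62422 \left(- \frac{56}{3} - 5\right)^{2} = - 62422 \left(- \frac{71}{3}\right)^{2} = \left(-62422\right) \frac{5041}{9} = - \frac{314669302}{9}$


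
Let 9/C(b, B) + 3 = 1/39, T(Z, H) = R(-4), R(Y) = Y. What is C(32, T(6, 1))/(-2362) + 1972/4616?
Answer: 67741555/158093384 ≈ 0.42849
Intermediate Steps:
T(Z, H) = -4
C(b, B) = -351/116 (C(b, B) = 9/(-3 + 1/39) = 9/(-116/39) = 9*(-39/116) = -351/116)
C(32, T(6, 1))/(-2362) + 1972/4616 = -351/116/(-2362) + 1972/4616 = -351/116*(-1/2362) + 1972*(1/4616) = 351/273992 + 493/1154 = 67741555/158093384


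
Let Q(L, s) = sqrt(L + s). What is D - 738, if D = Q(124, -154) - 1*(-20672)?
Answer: 19934 + I*sqrt(30) ≈ 19934.0 + 5.4772*I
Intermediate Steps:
D = 20672 + I*sqrt(30) (D = sqrt(124 - 154) - 1*(-20672) = sqrt(-30) + 20672 = I*sqrt(30) + 20672 = 20672 + I*sqrt(30) ≈ 20672.0 + 5.4772*I)
D - 738 = (20672 + I*sqrt(30)) - 738 = 19934 + I*sqrt(30)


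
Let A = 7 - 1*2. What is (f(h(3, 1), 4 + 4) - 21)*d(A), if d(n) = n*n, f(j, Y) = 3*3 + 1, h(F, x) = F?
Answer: -275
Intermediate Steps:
f(j, Y) = 10 (f(j, Y) = 9 + 1 = 10)
A = 5 (A = 7 - 2 = 5)
d(n) = n²
(f(h(3, 1), 4 + 4) - 21)*d(A) = (10 - 21)*5² = -11*25 = -275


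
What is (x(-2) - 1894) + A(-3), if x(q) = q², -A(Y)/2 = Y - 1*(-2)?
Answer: -1888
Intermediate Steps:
A(Y) = -4 - 2*Y (A(Y) = -2*(Y - 1*(-2)) = -2*(Y + 2) = -2*(2 + Y) = -4 - 2*Y)
(x(-2) - 1894) + A(-3) = ((-2)² - 1894) + (-4 - 2*(-3)) = (4 - 1894) + (-4 + 6) = -1890 + 2 = -1888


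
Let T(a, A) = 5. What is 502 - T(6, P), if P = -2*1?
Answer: 497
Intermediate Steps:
P = -2
502 - T(6, P) = 502 - 1*5 = 502 - 5 = 497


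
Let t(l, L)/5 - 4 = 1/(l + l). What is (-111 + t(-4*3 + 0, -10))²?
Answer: 4791721/576 ≈ 8319.0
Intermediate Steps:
t(l, L) = 20 + 5/(2*l) (t(l, L) = 20 + 5/(l + l) = 20 + 5/((2*l)) = 20 + 5*(1/(2*l)) = 20 + 5/(2*l))
(-111 + t(-4*3 + 0, -10))² = (-111 + (20 + 5/(2*(-4*3 + 0))))² = (-111 + (20 + 5/(2*(-12 + 0))))² = (-111 + (20 + (5/2)/(-12)))² = (-111 + (20 + (5/2)*(-1/12)))² = (-111 + (20 - 5/24))² = (-111 + 475/24)² = (-2189/24)² = 4791721/576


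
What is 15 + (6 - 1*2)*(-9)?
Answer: -21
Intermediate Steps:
15 + (6 - 1*2)*(-9) = 15 + (6 - 2)*(-9) = 15 + 4*(-9) = 15 - 36 = -21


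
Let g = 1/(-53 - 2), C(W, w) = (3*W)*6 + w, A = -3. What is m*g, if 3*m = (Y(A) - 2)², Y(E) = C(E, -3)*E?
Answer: -28561/165 ≈ -173.10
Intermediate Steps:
C(W, w) = w + 18*W (C(W, w) = 18*W + w = w + 18*W)
Y(E) = E*(-3 + 18*E) (Y(E) = (-3 + 18*E)*E = E*(-3 + 18*E))
g = -1/55 (g = 1/(-55) = -1/55 ≈ -0.018182)
m = 28561/3 (m = (3*(-3)*(-1 + 6*(-3)) - 2)²/3 = (3*(-3)*(-1 - 18) - 2)²/3 = (3*(-3)*(-19) - 2)²/3 = (171 - 2)²/3 = (⅓)*169² = (⅓)*28561 = 28561/3 ≈ 9520.3)
m*g = (28561/3)*(-1/55) = -28561/165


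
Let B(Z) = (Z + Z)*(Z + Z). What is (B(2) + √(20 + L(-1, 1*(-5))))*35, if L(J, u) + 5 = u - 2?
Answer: 560 + 70*√2 ≈ 659.00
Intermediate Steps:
L(J, u) = -7 + u (L(J, u) = -5 + (u - 2) = -5 + (-2 + u) = -7 + u)
B(Z) = 4*Z² (B(Z) = (2*Z)*(2*Z) = 4*Z²)
(B(2) + √(20 + L(-1, 1*(-5))))*35 = (4*2² + √(20 + (-7 + 1*(-5))))*35 = (4*4 + √(20 + (-7 - 5)))*35 = (16 + √(20 - 12))*35 = (16 + √8)*35 = (16 + 2*√2)*35 = 560 + 70*√2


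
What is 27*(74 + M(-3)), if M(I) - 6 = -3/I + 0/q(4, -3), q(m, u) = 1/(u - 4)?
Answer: 2187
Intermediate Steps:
q(m, u) = 1/(-4 + u)
M(I) = 6 - 3/I (M(I) = 6 + (-3/I + 0/(1/(-4 - 3))) = 6 + (-3/I + 0/(1/(-7))) = 6 + (-3/I + 0/(-⅐)) = 6 + (-3/I + 0*(-7)) = 6 + (-3/I + 0) = 6 - 3/I)
27*(74 + M(-3)) = 27*(74 + (6 - 3/(-3))) = 27*(74 + (6 - 3*(-⅓))) = 27*(74 + (6 + 1)) = 27*(74 + 7) = 27*81 = 2187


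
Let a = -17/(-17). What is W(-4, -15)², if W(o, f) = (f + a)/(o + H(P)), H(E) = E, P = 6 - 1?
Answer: 196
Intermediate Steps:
P = 5
a = 1 (a = -17*(-1/17) = 1)
W(o, f) = (1 + f)/(5 + o) (W(o, f) = (f + 1)/(o + 5) = (1 + f)/(5 + o))
W(-4, -15)² = ((1 - 15)/(5 - 4))² = (-14/1)² = (1*(-14))² = (-14)² = 196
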